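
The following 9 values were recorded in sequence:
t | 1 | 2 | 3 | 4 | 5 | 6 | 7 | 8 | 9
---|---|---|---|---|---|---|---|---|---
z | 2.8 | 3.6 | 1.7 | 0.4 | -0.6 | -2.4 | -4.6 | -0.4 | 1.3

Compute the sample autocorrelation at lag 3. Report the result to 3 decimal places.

Mean z̄ = (2.8 + 3.6 + 1.7 + 0.4 − 0.6 − 2.4 − 4.6 − 0.4 + 1.3)/9 = 0.2000
Σ(z_t−z̄)(z_{t+3}−z̄) = (0.5200) + (-2.7200) + (-3.9000) + (-0.9600) + (0.4800) + (-2.8600) = -9.4400
Denominator Σ(z_t−z̄)² = 52.6200
r_3 = -9.4400 / 52.6200 = -0.179

-0.179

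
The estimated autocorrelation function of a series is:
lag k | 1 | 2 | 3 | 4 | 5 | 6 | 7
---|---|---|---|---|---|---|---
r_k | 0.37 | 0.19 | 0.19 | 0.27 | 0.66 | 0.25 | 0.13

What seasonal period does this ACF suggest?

5

The largest autocorrelation is r_5 = 0.66; the remaining lags stay at or below 0.37. The elevated value at lag 1 (0.37), dropping to 0.19 at lag 2, reflects decaying short-term dependence rather than seasonality.
The dominant spike at lag 5 indicates a seasonal period of 5.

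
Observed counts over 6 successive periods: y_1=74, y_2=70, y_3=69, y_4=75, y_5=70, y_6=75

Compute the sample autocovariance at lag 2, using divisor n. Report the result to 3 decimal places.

Mean ȳ = (74 + 70 + 69 + 75 + 70 + 75)/6 = 72.1667
Deviations: 1.8333, -2.1667, -3.1667, 2.8333, -2.1667, 2.8333
Σ_{t=1}^{4}(y_t−ȳ)(y_{t+2}−ȳ) = 2.9444
γ_2 = 2.9444 / 6 = 0.491

0.491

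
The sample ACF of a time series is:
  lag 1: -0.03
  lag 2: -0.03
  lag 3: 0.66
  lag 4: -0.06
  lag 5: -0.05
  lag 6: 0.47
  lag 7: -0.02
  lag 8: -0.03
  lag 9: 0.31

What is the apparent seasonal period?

3

The largest autocorrelation is r_3 = 0.66, with weaker echoes at lags 6 (0.47) and 9 (0.31); the remaining lags stay at or below -0.02.
The dominant spike at lag 3 indicates a seasonal period of 3.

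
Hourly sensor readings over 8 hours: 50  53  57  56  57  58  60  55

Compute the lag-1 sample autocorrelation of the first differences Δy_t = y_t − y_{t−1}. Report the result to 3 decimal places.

-0.103

First differences Δy: 3, 4, -1, 1, 1, 2, -5
Mean of differences = 0.7143
Numerator Σ(Δy_t−Δȳ)(Δy_{t+1}−Δȳ) = -5.5102
Denominator Σ(Δy_t−Δȳ)² = 53.4286
r_1(Δy) = -5.5102 / 53.4286 = -0.103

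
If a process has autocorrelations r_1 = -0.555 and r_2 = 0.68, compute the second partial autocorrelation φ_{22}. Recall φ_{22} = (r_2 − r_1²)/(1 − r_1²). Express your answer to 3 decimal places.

φ_{22} = (r_2 − r_1²) / (1 − r_1²)
r_1² = (-0.555)² = 0.308025
Numerator = 0.68 − 0.3080 = 0.3720; denominator = 1 − 0.3080 = 0.6920
φ_{22} = 0.3720 / 0.6920 = 0.538

0.538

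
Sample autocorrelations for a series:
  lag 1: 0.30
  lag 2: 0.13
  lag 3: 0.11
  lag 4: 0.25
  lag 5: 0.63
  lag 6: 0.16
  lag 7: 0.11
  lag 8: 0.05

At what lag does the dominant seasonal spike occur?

The largest autocorrelation is r_5 = 0.63; the remaining lags stay at or below 0.30. The elevated value at lag 1 (0.30), dropping to 0.13 at lag 2, reflects decaying short-term dependence rather than seasonality.
The dominant spike at lag 5 indicates a seasonal period of 5.

5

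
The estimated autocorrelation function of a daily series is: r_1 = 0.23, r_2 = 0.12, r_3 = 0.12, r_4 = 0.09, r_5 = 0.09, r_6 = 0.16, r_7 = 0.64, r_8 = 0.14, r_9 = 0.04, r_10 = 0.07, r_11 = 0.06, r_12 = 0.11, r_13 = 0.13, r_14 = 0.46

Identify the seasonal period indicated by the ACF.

The largest autocorrelation is r_7 = 0.64, with a weaker echo at lag 14 (0.46); the remaining lags stay at or below 0.23. The elevated value at lag 1 (0.23), dropping to 0.12 at lag 2, reflects decaying short-term dependence rather than seasonality.
The dominant spike at lag 7 indicates a seasonal period of 7.

7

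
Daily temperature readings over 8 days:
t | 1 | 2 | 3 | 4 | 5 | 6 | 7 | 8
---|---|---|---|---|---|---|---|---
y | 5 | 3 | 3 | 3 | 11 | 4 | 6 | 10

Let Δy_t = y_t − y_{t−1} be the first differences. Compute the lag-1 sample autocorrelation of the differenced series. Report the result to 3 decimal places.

-0.485

First differences Δy: -2, 0, 0, 8, -7, 2, 4
Mean of differences = 0.7143
Numerator Σ(Δy_t−Δȳ)(Δy_{t+1}−Δȳ) = -64.6531
Denominator Σ(Δy_t−Δȳ)² = 133.4286
r_1(Δy) = -64.6531 / 133.4286 = -0.485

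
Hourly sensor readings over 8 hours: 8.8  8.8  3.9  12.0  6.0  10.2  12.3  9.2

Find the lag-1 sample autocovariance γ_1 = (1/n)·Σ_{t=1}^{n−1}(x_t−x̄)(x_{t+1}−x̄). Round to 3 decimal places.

Mean x̄ = (8.8 + 8.8 + 3.9 + 12.0 + 6.0 + 10.2 + 12.3 + 9.2)/8 = 8.9000
Σ_{t=1}^{7}(x_t−x̄)(x_{t+1}−x̄) = -22.3100
γ_1 = -22.3100 / 8 = -2.789

-2.789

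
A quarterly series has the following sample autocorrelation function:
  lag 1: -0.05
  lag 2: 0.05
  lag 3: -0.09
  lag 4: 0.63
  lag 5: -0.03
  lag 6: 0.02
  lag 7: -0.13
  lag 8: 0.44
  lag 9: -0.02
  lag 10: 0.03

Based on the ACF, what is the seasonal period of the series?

The largest autocorrelation is r_4 = 0.63, with a weaker echo at lag 8 (0.44); the remaining lags stay at or below 0.05.
The dominant spike at lag 4 indicates a seasonal period of 4.

4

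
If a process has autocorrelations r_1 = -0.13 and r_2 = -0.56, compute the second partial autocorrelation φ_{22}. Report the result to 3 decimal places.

-0.587

φ_{22} = (r_2 − r_1²) / (1 − r_1²)
r_1² = (-0.13)² = 0.0169
Numerator = -0.56 − 0.0169 = -0.5769; denominator = 1 − 0.0169 = 0.9831
φ_{22} = -0.5769 / 0.9831 = -0.587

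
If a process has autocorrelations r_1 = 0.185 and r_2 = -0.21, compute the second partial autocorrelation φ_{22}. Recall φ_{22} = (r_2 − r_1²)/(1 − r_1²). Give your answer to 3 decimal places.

φ_{22} = (r_2 − r_1²) / (1 − r_1²)
r_1² = (0.185)² = 0.034225
Numerator = -0.21 − 0.0342 = -0.2442; denominator = 1 − 0.0342 = 0.9658
φ_{22} = -0.2442 / 0.9658 = -0.253

-0.253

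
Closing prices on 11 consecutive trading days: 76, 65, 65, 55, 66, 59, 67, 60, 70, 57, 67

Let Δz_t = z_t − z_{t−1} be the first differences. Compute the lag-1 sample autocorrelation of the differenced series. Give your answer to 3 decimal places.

-0.737

First differences Δz: -11, 0, -10, 11, -7, 8, -7, 10, -13, 10
Mean of differences = -0.9000
Numerator Σ(Δz_t−Δz̄)(Δz_{t+1}−Δz̄) = -637.0100
Denominator Σ(Δz_t−Δz̄)² = 864.9000
r_1(Δz) = -637.0100 / 864.9000 = -0.737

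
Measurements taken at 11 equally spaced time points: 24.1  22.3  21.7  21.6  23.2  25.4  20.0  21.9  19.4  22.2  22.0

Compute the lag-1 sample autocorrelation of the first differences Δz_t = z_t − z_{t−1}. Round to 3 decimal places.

First differences Δz: -1.8, -0.6, -0.1, 1.6, 2.2, -5.4, 1.9, -2.5, 2.8, -0.2
Mean of differences = -0.2100
Numerator Σ(Δz_t−Δz̄)(Δz_{t+1}−Δz̄) = -30.0151
Denominator Σ(Δz_t−Δz̄)² = 57.4690
r_1(Δz) = -30.0151 / 57.4690 = -0.522

-0.522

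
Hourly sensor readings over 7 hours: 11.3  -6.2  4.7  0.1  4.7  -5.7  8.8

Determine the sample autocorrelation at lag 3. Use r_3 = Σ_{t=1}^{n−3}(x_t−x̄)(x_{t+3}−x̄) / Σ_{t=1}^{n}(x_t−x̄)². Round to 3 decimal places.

Mean x̄ = (11.3 − 6.2 + 4.7 + 0.1 + 4.7 − 5.7 + 8.8)/7 = 2.5286
Deviations from mean: 8.7714, -8.7286, 2.1714, -2.4286, 2.1714, -8.2286, 6.2714
Σ(x_t−x̄)(x_{t+3}−x̄) = (-21.3020) + (-18.9535) + (-17.8678) + (-15.2306) = -73.3539
Denominator Σ(x_t−x̄)² = 275.4943
r_3 = -73.3539 / 275.4943 = -0.266

-0.266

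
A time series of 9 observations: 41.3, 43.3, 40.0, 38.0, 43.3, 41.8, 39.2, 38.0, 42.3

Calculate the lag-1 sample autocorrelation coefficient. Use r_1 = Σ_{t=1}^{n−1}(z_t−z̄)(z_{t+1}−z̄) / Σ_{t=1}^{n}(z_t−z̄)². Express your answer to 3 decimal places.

-0.124

Mean z̄ = (41.3 + 43.3 + 40.0 + 38.0 + 43.3 + 41.8 + 39.2 + 38.0 + 42.3)/9 = 40.8000
Numerator Σ_{t=1}^{8}(z_t−z̄)(z_{t+1}−z̄) = -4.3300
Denominator Σ(z_t−z̄)² = 34.8800
r_1 = -4.3300 / 34.8800 = -0.124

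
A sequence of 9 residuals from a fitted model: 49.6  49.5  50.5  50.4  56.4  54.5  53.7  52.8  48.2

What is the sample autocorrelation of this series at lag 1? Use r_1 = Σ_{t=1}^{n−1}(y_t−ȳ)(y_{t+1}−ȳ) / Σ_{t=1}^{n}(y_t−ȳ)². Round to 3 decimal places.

0.328

Mean ȳ = (49.6 + 49.5 + 50.5 + 50.4 + 56.4 + 54.5 + 53.7 + 52.8 + 48.2)/9 = 51.7333
Numerator Σ_{t=1}^{8}(y_t−ȳ)(y_{t+1}−ȳ) = 19.6222
Denominator Σ(y_t−ȳ)² = 59.7600
r_1 = 19.6222 / 59.7600 = 0.328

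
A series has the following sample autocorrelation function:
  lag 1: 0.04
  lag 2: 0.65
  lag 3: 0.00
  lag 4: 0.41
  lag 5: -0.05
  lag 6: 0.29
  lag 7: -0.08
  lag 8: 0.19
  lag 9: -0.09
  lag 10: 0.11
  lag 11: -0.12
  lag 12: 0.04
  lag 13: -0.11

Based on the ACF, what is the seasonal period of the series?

2

The largest autocorrelation is r_2 = 0.65, with weaker echoes at lags 4 (0.41), 6 (0.29) and 8 (0.19); the remaining lags stay at or below 0.11.
The dominant spike at lag 2 indicates a seasonal period of 2.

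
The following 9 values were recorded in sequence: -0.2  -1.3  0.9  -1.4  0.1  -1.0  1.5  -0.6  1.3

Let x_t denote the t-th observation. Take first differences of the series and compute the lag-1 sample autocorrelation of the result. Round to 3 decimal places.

First differences Δx: -1.1, 2.2, -2.3, 1.5, -1.1, 2.5, -2.1, 1.9
Mean of differences = 0.1875
Numerator Σ(Δx_t−Δx̄)(Δx_{t+1}−Δx̄) = -24.7364
Denominator Σ(Δx_t−Δx̄)² = 28.7888
r_1(Δx) = -24.7364 / 28.7888 = -0.859

-0.859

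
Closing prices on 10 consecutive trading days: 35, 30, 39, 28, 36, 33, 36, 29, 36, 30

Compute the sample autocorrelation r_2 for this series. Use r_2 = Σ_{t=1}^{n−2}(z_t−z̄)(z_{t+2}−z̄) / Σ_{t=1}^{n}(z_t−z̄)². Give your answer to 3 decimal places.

0.592

Mean z̄ = (35 + 30 + 39 + 28 + 36 + 33 + 36 + 29 + 36 + 30)/10 = 33.2000
Numerator Σ_{t=1}^{8}(z_t−z̄)(z_{t+2}−z̄) = 74.3200
Denominator Σ(z_t−z̄)² = 125.6000
r_2 = 74.3200 / 125.6000 = 0.592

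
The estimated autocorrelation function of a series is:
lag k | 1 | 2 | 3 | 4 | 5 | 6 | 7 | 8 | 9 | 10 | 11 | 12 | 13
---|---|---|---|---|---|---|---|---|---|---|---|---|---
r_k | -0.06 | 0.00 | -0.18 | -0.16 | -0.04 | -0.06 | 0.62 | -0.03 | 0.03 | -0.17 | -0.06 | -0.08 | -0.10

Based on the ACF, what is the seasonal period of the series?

7

The largest autocorrelation is r_7 = 0.62; the remaining lags stay at or below 0.03.
The dominant spike at lag 7 indicates a seasonal period of 7.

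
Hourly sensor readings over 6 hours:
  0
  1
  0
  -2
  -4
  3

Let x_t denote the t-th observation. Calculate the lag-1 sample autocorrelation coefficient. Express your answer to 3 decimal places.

-0.197

Mean x̄ = (0 + 1 + 0 − 2 − 4 + 3)/6 = -0.3333
Deviations from mean: 0.3333, 1.3333, 0.3333, -1.6667, -3.6667, 3.3333
Σ(x_t−x̄)(x_{t+1}−x̄) = (0.4444) + (0.4444) + (-0.5556) + (6.1111) + (-12.2222) = -5.7778
Denominator Σ(x_t−x̄)² = 29.3333
r_1 = -5.7778 / 29.3333 = -0.197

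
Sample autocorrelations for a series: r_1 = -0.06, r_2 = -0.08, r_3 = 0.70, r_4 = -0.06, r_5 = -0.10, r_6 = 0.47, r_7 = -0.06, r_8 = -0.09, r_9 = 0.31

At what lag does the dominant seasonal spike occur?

3

The largest autocorrelation is r_3 = 0.70, with weaker echoes at lags 6 (0.47) and 9 (0.31); the remaining lags stay at or below -0.06.
The dominant spike at lag 3 indicates a seasonal period of 3.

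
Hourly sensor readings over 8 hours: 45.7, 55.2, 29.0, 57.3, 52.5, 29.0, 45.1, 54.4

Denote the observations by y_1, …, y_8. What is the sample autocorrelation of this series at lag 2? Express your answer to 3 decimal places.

-0.378

Mean ȳ = (45.7 + 55.2 + 29.0 + 57.3 + 52.5 + 29.0 + 45.1 + 54.4)/8 = 46.0250
Deviations from mean: -0.3250, 9.1750, -17.0250, 11.2750, 6.4750, -17.0250, -0.9250, 8.3750
Σ(y_t−ȳ)(y_{t+2}−ȳ) = (5.5331) + (103.4481) + (-110.2369) + (-191.9569) + (-5.9894) + (-142.5844) = -341.7863
Denominator Σ(y_t−ȳ)² = 904.0350
r_2 = -341.7863 / 904.0350 = -0.378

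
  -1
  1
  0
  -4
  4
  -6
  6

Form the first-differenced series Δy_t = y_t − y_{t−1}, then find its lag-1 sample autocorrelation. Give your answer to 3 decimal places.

First differences Δy: 2, -1, -4, 8, -10, 12
Mean of differences = 1.1667
Numerator Σ(Δy_t−Δȳ)(Δy_{t+1}−Δȳ) = -223.1944
Denominator Σ(Δy_t−Δȳ)² = 320.8333
r_1(Δy) = -223.1944 / 320.8333 = -0.696

-0.696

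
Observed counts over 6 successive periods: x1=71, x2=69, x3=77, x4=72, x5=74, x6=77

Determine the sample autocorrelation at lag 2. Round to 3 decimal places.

Mean x̄ = (71 + 69 + 77 + 72 + 74 + 77)/6 = 73.3333
Deviations from mean: -2.3333, -4.3333, 3.6667, -1.3333, 0.6667, 3.6667
Σ(x_t−x̄)(x_{t+2}−x̄) = (-8.5556) + (5.7778) + (2.4444) + (-4.8889) = -5.2222
Denominator Σ(x_t−x̄)² = 53.3333
r_2 = -5.2222 / 53.3333 = -0.098

-0.098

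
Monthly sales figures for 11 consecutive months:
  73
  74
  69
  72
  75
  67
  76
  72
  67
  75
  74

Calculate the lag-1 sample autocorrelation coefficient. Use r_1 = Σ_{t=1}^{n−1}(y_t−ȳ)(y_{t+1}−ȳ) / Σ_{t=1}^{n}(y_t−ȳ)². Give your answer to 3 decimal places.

-0.471

Mean ȳ = (73 + 74 + 69 + 72 + 75 + 67 + 76 + 72 + 67 + 75 + 74)/11 = 72.1818
Numerator Σ_{t=1}^{10}(y_t−ȳ)(y_{t+1}−ȳ) = -47.8512
Denominator Σ(y_t−ȳ)² = 101.6364
r_1 = -47.8512 / 101.6364 = -0.471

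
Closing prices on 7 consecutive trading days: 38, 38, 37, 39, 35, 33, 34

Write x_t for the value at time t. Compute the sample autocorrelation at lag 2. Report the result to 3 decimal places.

-0.032

Mean x̄ = (38 + 38 + 37 + 39 + 35 + 33 + 34)/7 = 36.2857
Deviations from mean: 1.7143, 1.7143, 0.7143, 2.7143, -1.2857, -3.2857, -2.2857
Numerator Σ_{t=1}^{5}(x_t−x̄)(x_{t+2}−x̄) = -1.0204
Denominator Σ(x_t−x̄)² = 31.4286
r_2 = -1.0204 / 31.4286 = -0.032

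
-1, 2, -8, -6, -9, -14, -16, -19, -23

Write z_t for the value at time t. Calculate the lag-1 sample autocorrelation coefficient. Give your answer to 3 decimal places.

0.613

Mean z̄ = (-1 + 2 − 8 − 6 − 9 − 14 − 16 − 19 − 23)/9 = -10.4444
Numerator Σ_{t=1}^{8}(z_t−z̄)(z_{t+1}−z̄) = 334.8025
Denominator Σ(z_t−z̄)² = 546.2222
r_1 = 334.8025 / 546.2222 = 0.613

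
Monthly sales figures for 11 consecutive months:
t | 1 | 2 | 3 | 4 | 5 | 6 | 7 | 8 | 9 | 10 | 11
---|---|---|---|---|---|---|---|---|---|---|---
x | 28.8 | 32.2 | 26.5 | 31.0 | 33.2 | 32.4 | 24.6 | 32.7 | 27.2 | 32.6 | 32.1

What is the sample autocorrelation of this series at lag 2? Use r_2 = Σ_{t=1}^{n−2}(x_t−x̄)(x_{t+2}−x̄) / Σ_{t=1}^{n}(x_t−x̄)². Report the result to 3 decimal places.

0.040

Mean x̄ = (28.8 + 32.2 + 26.5 + 31.0 + 33.2 + 32.4 + 24.6 + 32.7 + 27.2 + 32.6 + 32.1)/11 = 30.3000
Numerator Σ_{t=1}^{9}(x_t−x̄)(x_{t+2}−x̄) = 3.6000
Denominator Σ(x_t−x̄)² = 90.0000
r_2 = 3.6000 / 90.0000 = 0.040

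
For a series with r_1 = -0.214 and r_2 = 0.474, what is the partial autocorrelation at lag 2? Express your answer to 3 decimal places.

φ_{22} = (r_2 − r_1²) / (1 − r_1²)
r_1² = (-0.214)² = 0.045796
Numerator = 0.474 − 0.0458 = 0.4282; denominator = 1 − 0.0458 = 0.9542
φ_{22} = 0.4282 / 0.9542 = 0.449

0.449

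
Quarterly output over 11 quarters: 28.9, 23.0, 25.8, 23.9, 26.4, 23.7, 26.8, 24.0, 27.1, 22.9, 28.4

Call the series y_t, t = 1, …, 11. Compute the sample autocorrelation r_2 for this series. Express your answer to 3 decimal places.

0.491

Mean ȳ = (28.9 + 23.0 + 25.8 + 23.9 + 26.4 + 23.7 + 26.8 + 24.0 + 27.1 + 22.9 + 28.4)/11 = 25.5364
Numerator Σ_{t=1}^{9}(y_t−ȳ)(y_{t+2}−ȳ) = 22.6864
Denominator Σ(y_t−ȳ)² = 46.1655
r_2 = 22.6864 / 46.1655 = 0.491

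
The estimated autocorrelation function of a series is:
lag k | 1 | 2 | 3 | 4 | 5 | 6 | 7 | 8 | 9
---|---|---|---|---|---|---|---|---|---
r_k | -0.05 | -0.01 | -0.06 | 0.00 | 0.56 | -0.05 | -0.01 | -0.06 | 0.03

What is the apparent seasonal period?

5

The largest autocorrelation is r_5 = 0.56; the remaining lags stay at or below 0.03.
The dominant spike at lag 5 indicates a seasonal period of 5.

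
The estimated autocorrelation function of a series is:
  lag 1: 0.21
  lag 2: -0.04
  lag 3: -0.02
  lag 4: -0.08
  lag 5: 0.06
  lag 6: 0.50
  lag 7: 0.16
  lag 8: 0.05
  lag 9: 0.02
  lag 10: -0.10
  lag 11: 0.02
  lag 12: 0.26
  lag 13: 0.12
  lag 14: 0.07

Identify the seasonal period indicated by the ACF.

6

The largest autocorrelation is r_6 = 0.50, with a weaker echo at lag 12 (0.26); the remaining lags stay at or below 0.21.
The dominant spike at lag 6 indicates a seasonal period of 6.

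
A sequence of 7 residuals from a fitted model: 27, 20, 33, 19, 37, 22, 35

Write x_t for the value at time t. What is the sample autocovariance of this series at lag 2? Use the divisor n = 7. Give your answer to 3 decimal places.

32.968

Mean x̄ = (27 + 20 + 33 + 19 + 37 + 22 + 35)/7 = 27.5714
Deviations: -0.5714, -7.5714, 5.4286, -8.5714, 9.4286, -5.5714, 7.4286
Σ_{t=1}^{5}(x_t−x̄)(x_{t+2}−x̄) = 230.7755
γ_2 = 230.7755 / 7 = 32.968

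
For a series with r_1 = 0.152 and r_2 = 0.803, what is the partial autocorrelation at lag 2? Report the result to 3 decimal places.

0.798

φ_{22} = (r_2 − r_1²) / (1 − r_1²)
r_1² = (0.152)² = 0.023104
Numerator = 0.803 − 0.0231 = 0.7799; denominator = 1 − 0.0231 = 0.9769
φ_{22} = 0.7799 / 0.9769 = 0.798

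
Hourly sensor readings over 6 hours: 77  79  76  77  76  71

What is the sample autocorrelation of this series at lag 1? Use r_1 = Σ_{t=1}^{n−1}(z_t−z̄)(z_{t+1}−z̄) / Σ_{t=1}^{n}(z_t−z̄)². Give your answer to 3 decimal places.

Mean z̄ = (77 + 79 + 76 + 77 + 76 + 71)/6 = 76.0000
Numerator Σ_{t=1}^{5}(z_t−z̄)(z_{t+1}−z̄) = 3.0000
Denominator Σ(z_t−z̄)² = 36.0000
r_1 = 3.0000 / 36.0000 = 0.083

0.083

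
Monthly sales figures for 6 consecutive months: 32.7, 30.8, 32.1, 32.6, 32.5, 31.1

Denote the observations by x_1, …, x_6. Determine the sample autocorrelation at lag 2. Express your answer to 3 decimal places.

Mean x̄ = (32.7 + 30.8 + 32.1 + 32.6 + 32.5 + 31.1)/6 = 31.9667
Σ(x_t−x̄)(x_{t+2}−x̄) = (0.0978) + (-0.7389) + (0.0711) + (-0.5489) = -1.1189
Denominator Σ(x_t−x̄)² = 3.3533
r_2 = -1.1189 / 3.3533 = -0.334

-0.334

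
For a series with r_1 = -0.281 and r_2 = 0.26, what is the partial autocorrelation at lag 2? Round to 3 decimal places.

0.197

φ_{22} = (r_2 − r_1²) / (1 − r_1²)
r_1² = (-0.281)² = 0.078961
Numerator = 0.26 − 0.0790 = 0.1810; denominator = 1 − 0.0790 = 0.9210
φ_{22} = 0.1810 / 0.9210 = 0.197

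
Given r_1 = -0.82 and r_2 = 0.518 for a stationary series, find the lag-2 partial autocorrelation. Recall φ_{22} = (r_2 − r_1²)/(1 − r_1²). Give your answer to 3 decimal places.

φ_{22} = (r_2 − r_1²) / (1 − r_1²)
r_1² = (-0.82)² = 0.6724
Numerator = 0.518 − 0.6724 = -0.1544; denominator = 1 − 0.6724 = 0.3276
φ_{22} = -0.1544 / 0.3276 = -0.471

-0.471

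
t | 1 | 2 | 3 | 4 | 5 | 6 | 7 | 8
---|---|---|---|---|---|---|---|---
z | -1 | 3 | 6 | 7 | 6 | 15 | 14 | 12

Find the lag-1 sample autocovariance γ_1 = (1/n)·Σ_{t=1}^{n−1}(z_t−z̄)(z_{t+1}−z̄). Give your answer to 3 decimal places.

Mean z̄ = (-1 + 3 + 6 + 7 + 6 + 15 + 14 + 12)/8 = 7.7500
Σ_{t=1}^{7}(z_t−z̄)(z_{t+1}−z̄) = 111.6875
γ_1 = 111.6875 / 8 = 13.961

13.961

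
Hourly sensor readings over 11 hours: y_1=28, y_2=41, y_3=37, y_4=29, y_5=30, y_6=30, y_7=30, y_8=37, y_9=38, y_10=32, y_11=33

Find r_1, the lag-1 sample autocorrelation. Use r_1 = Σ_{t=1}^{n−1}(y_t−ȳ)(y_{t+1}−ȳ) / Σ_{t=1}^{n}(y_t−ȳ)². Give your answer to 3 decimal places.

Mean ȳ = (28 + 41 + 37 + 29 + 30 + 30 + 30 + 37 + 38 + 32 + 33)/11 = 33.1818
Numerator Σ_{t=1}^{10}(y_t−ȳ)(y_{t+1}−ȳ) = 7.6942
Denominator Σ(y_t−ȳ)² = 189.6364
r_1 = 7.6942 / 189.6364 = 0.041

0.041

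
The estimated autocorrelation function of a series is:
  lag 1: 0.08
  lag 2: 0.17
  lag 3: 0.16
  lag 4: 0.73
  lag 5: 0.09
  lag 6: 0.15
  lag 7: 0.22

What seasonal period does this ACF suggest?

4

The largest autocorrelation is r_4 = 0.73; the remaining lags stay at or below 0.22.
The dominant spike at lag 4 indicates a seasonal period of 4.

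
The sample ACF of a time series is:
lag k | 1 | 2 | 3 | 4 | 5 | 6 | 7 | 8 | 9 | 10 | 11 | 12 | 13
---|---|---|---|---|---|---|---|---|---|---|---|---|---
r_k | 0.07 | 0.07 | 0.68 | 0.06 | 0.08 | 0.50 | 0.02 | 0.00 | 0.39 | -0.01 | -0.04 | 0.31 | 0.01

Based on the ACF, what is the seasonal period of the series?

3

The largest autocorrelation is r_3 = 0.68, with weaker echoes at lags 6 (0.50), 9 (0.39) and 12 (0.31); the remaining lags stay at or below 0.08.
The dominant spike at lag 3 indicates a seasonal period of 3.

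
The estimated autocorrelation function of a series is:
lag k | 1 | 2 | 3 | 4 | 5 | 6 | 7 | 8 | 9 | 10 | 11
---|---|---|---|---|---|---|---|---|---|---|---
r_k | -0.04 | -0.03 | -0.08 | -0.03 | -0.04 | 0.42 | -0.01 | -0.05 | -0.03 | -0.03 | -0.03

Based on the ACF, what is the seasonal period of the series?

The largest autocorrelation is r_6 = 0.42; the remaining lags stay at or below -0.01.
The dominant spike at lag 6 indicates a seasonal period of 6.

6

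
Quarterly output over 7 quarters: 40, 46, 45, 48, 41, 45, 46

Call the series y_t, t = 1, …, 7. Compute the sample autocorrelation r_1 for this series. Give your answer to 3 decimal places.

-0.349

Mean ȳ = (40 + 46 + 45 + 48 + 41 + 45 + 46)/7 = 44.4286
Numerator Σ_{t=1}^{6}(y_t−ȳ)(y_{t+1}−ȳ) = -17.3265
Denominator Σ(y_t−ȳ)² = 49.7143
r_1 = -17.3265 / 49.7143 = -0.349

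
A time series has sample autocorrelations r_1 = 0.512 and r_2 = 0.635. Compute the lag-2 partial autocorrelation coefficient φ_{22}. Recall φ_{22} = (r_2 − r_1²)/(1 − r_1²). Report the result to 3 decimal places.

0.505

φ_{22} = (r_2 − r_1²) / (1 − r_1²)
r_1² = (0.512)² = 0.262144
Numerator = 0.635 − 0.2621 = 0.3729; denominator = 1 − 0.2621 = 0.7379
φ_{22} = 0.3729 / 0.7379 = 0.505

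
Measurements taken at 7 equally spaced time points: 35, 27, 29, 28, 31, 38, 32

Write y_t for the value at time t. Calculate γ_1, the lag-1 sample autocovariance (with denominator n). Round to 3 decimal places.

Mean ȳ = (35 + 27 + 29 + 28 + 31 + 38 + 32)/7 = 31.4286
Σ_{t=1}^{6}(y_t−ȳ)(y_{t+1}−ȳ) = 5.6735
γ_1 = 5.6735 / 7 = 0.810

0.810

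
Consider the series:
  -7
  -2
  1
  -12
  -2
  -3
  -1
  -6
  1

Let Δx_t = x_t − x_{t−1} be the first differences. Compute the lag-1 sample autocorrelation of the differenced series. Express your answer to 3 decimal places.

First differences Δx: 5, 3, -13, 10, -1, 2, -5, 7
Mean of differences = 1.0000
Numerator Σ(Δx_t−Δx̄)(Δx_{t+1}−Δx̄) = -208.0000
Denominator Σ(Δx_t−Δx̄)² = 374.0000
r_1(Δx) = -208.0000 / 374.0000 = -0.556

-0.556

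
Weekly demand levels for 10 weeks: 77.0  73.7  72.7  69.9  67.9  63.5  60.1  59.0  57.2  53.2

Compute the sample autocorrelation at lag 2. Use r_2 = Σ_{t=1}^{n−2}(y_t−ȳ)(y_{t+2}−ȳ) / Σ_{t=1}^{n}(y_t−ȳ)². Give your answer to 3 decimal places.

0.441

Mean ȳ = (77.0 + 73.7 + 72.7 + 69.9 + 67.9 + 63.5 + 60.1 + 59.0 + 57.2 + 53.2)/10 = 65.4200
Numerator Σ_{t=1}^{8}(y_t−ȳ)(y_{t+2}−ȳ) = 252.1652
Denominator Σ(y_t−ȳ)² = 571.9760
r_2 = 252.1652 / 571.9760 = 0.441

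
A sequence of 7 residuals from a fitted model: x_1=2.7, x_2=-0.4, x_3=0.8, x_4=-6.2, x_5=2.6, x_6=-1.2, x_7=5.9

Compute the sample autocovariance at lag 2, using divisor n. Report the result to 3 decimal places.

Mean x̄ = (2.7 − 0.4 + 0.8 − 6.2 + 2.6 − 1.2 + 5.9)/7 = 0.6000
Deviations: 2.1000, -1.0000, 0.2000, -6.8000, 2.0000, -1.8000, 5.3000
Σ_{t=1}^{5}(x_t−x̄)(x_{t+2}−x̄) = 30.4600
γ_2 = 30.4600 / 7 = 4.351

4.351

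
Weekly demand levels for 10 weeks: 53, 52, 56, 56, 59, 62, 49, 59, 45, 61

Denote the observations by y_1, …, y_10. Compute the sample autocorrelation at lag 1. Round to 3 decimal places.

-0.484

Mean ȳ = (53 + 52 + 56 + 56 + 59 + 62 + 49 + 59 + 45 + 61)/10 = 55.2000
Numerator Σ_{t=1}^{9}(y_t−ȳ)(y_{t+1}−ȳ) = -129.6400
Denominator Σ(y_t−ȳ)² = 267.6000
r_1 = -129.6400 / 267.6000 = -0.484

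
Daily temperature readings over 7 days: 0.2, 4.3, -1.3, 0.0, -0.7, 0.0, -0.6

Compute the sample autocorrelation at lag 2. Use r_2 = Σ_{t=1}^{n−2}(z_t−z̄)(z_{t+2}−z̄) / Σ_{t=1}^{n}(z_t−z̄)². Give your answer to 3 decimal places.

Mean z̄ = (0.2 + 4.3 − 1.3 + 0.0 − 0.7 + 0.0 − 0.6)/7 = 0.2714
Numerator Σ_{t=1}^{5}(z_t−z̄)(z_{t+2}−z̄) = 1.4655
Denominator Σ(z_t−z̄)² = 20.5543
r_2 = 1.4655 / 20.5543 = 0.071

0.071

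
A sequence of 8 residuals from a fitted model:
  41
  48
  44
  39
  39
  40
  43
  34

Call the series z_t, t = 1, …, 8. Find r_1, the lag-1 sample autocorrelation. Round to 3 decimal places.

Mean z̄ = (41 + 48 + 44 + 39 + 39 + 40 + 43 + 34)/8 = 41.0000
Σ(z_t−z̄)(z_{t+1}−z̄) = (0.0000) + (21.0000) + (-6.0000) + (4.0000) + (2.0000) + (-2.0000) + (-14.0000) = 5.0000
Denominator Σ(z_t−z̄)² = 120.0000
r_1 = 5.0000 / 120.0000 = 0.042

0.042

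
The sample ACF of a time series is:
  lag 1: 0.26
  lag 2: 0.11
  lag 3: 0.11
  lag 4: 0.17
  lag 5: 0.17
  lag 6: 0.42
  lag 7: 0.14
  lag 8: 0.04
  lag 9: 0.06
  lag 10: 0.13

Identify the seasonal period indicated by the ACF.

The largest autocorrelation is r_6 = 0.42; the remaining lags stay at or below 0.26. The elevated value at lag 1 (0.26), dropping to 0.11 at lag 2, reflects decaying short-term dependence rather than seasonality.
The dominant spike at lag 6 indicates a seasonal period of 6.

6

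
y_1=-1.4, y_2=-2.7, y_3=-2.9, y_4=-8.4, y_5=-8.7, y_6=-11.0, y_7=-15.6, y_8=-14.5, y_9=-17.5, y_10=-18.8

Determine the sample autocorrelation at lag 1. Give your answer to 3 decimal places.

0.699

Mean ȳ = (-1.4 − 2.7 − 2.9 − 8.4 − 8.7 − 11.0 − 15.6 − 14.5 − 17.5 − 18.8)/10 = -10.1500
Numerator Σ_{t=1}^{9}(y_t−ȳ)(y_{t+1}−ȳ) = 257.0825
Denominator Σ(y_t−ȳ)² = 367.9850
r_1 = 257.0825 / 367.9850 = 0.699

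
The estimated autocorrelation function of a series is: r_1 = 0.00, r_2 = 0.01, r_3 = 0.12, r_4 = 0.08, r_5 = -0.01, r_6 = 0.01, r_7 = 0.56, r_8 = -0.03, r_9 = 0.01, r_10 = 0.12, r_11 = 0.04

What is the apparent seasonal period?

7

The largest autocorrelation is r_7 = 0.56; the remaining lags stay at or below 0.12.
The dominant spike at lag 7 indicates a seasonal period of 7.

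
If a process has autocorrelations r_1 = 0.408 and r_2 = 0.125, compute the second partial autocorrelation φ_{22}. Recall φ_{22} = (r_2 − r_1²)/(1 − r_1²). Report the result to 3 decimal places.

φ_{22} = (r_2 − r_1²) / (1 − r_1²)
r_1² = (0.408)² = 0.166464
Numerator = 0.125 − 0.1665 = -0.0415; denominator = 1 − 0.1665 = 0.8335
φ_{22} = -0.0415 / 0.8335 = -0.050

-0.050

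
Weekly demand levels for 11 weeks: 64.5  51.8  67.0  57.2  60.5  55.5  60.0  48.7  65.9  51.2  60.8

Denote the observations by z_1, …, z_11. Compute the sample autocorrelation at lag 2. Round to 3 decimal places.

Mean z̄ = (64.5 + 51.8 + 67.0 + 57.2 + 60.5 + 55.5 + 60.0 + 48.7 + 65.9 + 51.2 + 60.8)/11 = 58.4636
Numerator Σ_{t=1}^{9}(z_t−z̄)(z_{t+2}−z̄) = 212.8601
Denominator Σ(z_t−z̄)² = 379.4455
r_2 = 212.8601 / 379.4455 = 0.561

0.561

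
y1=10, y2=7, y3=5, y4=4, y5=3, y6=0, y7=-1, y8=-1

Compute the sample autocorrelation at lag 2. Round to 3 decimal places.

Mean ȳ = (10 + 7 + 5 + 4 + 3 + 0 − 1 − 1)/8 = 3.3750
Σ(y_t−ȳ)(y_{t+2}−ȳ) = (10.7656) + (2.2656) + (-0.6094) + (-2.1094) + (1.6406) + (14.7656) = 26.7188
Denominator Σ(y_t−ȳ)² = 109.8750
r_2 = 26.7188 / 109.8750 = 0.243

0.243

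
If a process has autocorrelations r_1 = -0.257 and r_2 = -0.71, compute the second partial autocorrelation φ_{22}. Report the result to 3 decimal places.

-0.831

φ_{22} = (r_2 − r_1²) / (1 − r_1²)
r_1² = (-0.257)² = 0.066049
Numerator = -0.71 − 0.0660 = -0.7760; denominator = 1 − 0.0660 = 0.9340
φ_{22} = -0.7760 / 0.9340 = -0.831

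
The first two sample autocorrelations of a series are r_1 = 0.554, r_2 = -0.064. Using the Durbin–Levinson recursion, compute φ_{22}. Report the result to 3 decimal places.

φ_{22} = (r_2 − r_1²) / (1 − r_1²)
r_1² = (0.554)² = 0.306916
Numerator = -0.064 − 0.3069 = -0.3709; denominator = 1 − 0.3069 = 0.6931
φ_{22} = -0.3709 / 0.6931 = -0.535

-0.535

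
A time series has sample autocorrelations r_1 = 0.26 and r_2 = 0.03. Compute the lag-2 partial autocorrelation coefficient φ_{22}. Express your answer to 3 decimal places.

φ_{22} = (r_2 − r_1²) / (1 − r_1²)
r_1² = (0.26)² = 0.0676
Numerator = 0.03 − 0.0676 = -0.0376; denominator = 1 − 0.0676 = 0.9324
φ_{22} = -0.0376 / 0.9324 = -0.040

-0.040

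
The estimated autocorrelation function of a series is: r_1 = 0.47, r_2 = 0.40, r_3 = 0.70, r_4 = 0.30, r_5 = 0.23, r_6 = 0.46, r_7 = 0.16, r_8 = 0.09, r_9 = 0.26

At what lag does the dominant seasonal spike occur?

3

The largest autocorrelation is r_3 = 0.70; the remaining lags stay at or below 0.47. The elevated value at lag 1 (0.47), dropping to 0.40 at lag 2, reflects decaying short-term dependence rather than seasonality.
The dominant spike at lag 3 indicates a seasonal period of 3.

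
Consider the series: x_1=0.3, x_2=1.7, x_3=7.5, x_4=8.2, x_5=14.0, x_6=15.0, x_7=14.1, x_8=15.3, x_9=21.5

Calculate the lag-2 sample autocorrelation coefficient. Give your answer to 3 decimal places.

0.264

Mean x̄ = (0.3 + 1.7 + 7.5 + 8.2 + 14.0 + 15.0 + 14.1 + 15.3 + 21.5)/9 = 10.8444
Σ(x_t−x̄)(x_{t+2}−x̄) = (35.2653) + (24.1820) + (-10.5536) + (-10.9891) + (10.2731) + (18.5153) + (34.6898) = 101.3827
Denominator Σ(x_t−x̄)² = 384.2022
r_2 = 101.3827 / 384.2022 = 0.264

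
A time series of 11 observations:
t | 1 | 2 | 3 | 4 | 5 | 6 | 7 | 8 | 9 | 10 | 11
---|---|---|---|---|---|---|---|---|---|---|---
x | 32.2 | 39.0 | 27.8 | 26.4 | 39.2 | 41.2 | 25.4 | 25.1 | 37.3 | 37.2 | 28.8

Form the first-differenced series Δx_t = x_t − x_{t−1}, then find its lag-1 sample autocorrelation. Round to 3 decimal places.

-0.104

First differences Δx: 6.8, -11.2, -1.4, 12.8, 2.0, -15.8, -0.3, 12.2, -0.1, -8.4
Mean of differences = -0.3400
Numerator Σ(Δx_t−Δx̄)(Δx_{t+1}−Δx̄) = -84.4276
Denominator Σ(Δx_t−Δx̄)² = 809.4640
r_1(Δx) = -84.4276 / 809.4640 = -0.104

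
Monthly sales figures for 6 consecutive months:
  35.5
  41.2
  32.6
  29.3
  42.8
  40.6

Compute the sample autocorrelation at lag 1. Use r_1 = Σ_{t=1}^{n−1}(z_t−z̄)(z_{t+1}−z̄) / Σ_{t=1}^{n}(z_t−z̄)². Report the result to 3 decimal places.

Mean z̄ = (35.5 + 41.2 + 32.6 + 29.3 + 42.8 + 40.6)/6 = 37.0000
Deviations from mean: -1.5000, 4.2000, -4.4000, -7.7000, 5.8000, 3.6000
Σ(z_t−z̄)(z_{t+1}−z̄) = (-6.3000) + (-18.4800) + (33.8800) + (-44.6600) + (20.8800) = -14.6800
Denominator Σ(z_t−z̄)² = 145.1400
r_1 = -14.6800 / 145.1400 = -0.101

-0.101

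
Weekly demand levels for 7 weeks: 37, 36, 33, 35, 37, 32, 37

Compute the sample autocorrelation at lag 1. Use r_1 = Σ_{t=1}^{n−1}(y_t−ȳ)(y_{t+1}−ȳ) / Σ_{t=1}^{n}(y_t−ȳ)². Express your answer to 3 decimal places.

-0.453

Mean ȳ = (37 + 36 + 33 + 35 + 37 + 32 + 37)/7 = 35.2857
Deviations from mean: 1.7143, 0.7143, -2.2857, -0.2857, 1.7143, -3.2857, 1.7143
Σ(y_t−ȳ)(y_{t+1}−ȳ) = (1.2245) + (-1.6327) + (0.6531) + (-0.4898) + (-5.6327) + (-5.6327) = -11.5102
Denominator Σ(y_t−ȳ)² = 25.4286
r_1 = -11.5102 / 25.4286 = -0.453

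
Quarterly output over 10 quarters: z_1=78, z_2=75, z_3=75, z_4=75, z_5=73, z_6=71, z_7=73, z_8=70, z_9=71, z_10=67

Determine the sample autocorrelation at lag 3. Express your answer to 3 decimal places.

0.110

Mean z̄ = (78 + 75 + 75 + 75 + 73 + 71 + 73 + 70 + 71 + 67)/10 = 72.8000
Σ(z_t−z̄)(z_{t+3}−z̄) = (11.4400) + (0.4400) + (-3.9600) + (0.4400) + (-0.5600) + (3.2400) + (-1.1600) = 9.8800
Denominator Σ(z_t−z̄)² = 89.6000
r_3 = 9.8800 / 89.6000 = 0.110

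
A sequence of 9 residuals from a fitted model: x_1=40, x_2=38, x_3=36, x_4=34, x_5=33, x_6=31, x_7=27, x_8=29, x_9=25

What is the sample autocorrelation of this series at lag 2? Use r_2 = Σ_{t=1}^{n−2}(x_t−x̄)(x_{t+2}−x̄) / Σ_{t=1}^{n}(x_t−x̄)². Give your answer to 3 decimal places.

0.385

Mean x̄ = (40 + 38 + 36 + 34 + 33 + 31 + 27 + 29 + 25)/9 = 32.5556
Numerator Σ_{t=1}^{7}(x_t−x̄)(x_{t+2}−x̄) = 77.8272
Denominator Σ(x_t−x̄)² = 202.2222
r_2 = 77.8272 / 202.2222 = 0.385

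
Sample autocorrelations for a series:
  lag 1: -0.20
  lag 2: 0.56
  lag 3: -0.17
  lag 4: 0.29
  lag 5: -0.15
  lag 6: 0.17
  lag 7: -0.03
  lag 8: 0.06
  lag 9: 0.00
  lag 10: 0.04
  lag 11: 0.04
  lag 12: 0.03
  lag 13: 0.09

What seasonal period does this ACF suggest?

2

The largest autocorrelation is r_2 = 0.56, with weaker echoes at lags 4 (0.29) and 6 (0.17); the remaining lags stay at or below 0.09.
The dominant spike at lag 2 indicates a seasonal period of 2.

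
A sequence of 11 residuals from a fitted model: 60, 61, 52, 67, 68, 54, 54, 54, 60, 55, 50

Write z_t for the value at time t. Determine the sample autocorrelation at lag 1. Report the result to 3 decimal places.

Mean z̄ = (60 + 61 + 52 + 67 + 68 + 54 + 54 + 54 + 60 + 55 + 50)/11 = 57.7273
Numerator Σ_{t=1}^{10}(z_t−z̄)(z_{t+1}−z̄) = 26.7438
Denominator Σ(z_t−z̄)² = 354.1818
r_1 = 26.7438 / 354.1818 = 0.076

0.076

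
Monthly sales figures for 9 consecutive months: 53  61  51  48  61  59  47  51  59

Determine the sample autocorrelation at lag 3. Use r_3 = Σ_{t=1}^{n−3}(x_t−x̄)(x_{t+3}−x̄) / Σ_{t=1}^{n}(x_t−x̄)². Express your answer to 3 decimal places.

Mean x̄ = (53 + 61 + 51 + 48 + 61 + 59 + 47 + 51 + 59)/9 = 54.4444
Σ(x_t−x̄)(x_{t+3}−x̄) = (9.3086) + (42.9753) + (-15.6914) + (47.9753) + (-22.5802) + (20.7531) = 82.7407
Denominator Σ(x_t−x̄)² = 250.2222
r_3 = 82.7407 / 250.2222 = 0.331

0.331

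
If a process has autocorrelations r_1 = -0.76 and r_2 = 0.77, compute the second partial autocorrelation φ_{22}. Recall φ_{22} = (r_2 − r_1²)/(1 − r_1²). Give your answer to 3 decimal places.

φ_{22} = (r_2 − r_1²) / (1 − r_1²)
r_1² = (-0.76)² = 0.5776
Numerator = 0.77 − 0.5776 = 0.1924; denominator = 1 − 0.5776 = 0.4224
φ_{22} = 0.1924 / 0.4224 = 0.455

0.455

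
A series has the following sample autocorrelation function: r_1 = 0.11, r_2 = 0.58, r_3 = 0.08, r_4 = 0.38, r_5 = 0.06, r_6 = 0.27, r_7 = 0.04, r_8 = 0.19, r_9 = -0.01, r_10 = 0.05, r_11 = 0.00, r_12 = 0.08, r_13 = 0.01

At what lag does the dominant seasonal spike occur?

The largest autocorrelation is r_2 = 0.58, with weaker echoes at lags 4 (0.38), 6 (0.27) and 8 (0.19); the remaining lags stay at or below 0.11.
The dominant spike at lag 2 indicates a seasonal period of 2.

2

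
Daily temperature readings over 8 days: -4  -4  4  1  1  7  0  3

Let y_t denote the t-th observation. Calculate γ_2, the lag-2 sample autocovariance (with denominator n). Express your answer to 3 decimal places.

Mean ȳ = (-4 − 4 + 4 + 1 + 1 + 7 + 0 + 3)/8 = 1.0000
Deviations: -5.0000, -5.0000, 3.0000, 0.0000, 0.0000, 6.0000, -1.0000, 2.0000
Σ_{t=1}^{6}(y_t−ȳ)(y_{t+2}−ȳ) = -3.0000
γ_2 = -3.0000 / 8 = -0.375

-0.375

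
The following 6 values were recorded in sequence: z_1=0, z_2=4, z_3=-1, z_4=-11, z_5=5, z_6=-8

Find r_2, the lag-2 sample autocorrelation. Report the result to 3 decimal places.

0.050

Mean z̄ = (0 + 4 − 1 − 11 + 5 − 8)/6 = -1.8333
Σ(z_t−z̄)(z_{t+2}−z̄) = (1.5278) + (-53.4722) + (5.6944) + (56.5278) = 10.2778
Denominator Σ(z_t−z̄)² = 206.8333
r_2 = 10.2778 / 206.8333 = 0.050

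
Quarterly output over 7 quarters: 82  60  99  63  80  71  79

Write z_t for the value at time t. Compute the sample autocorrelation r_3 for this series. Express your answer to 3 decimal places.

Mean z̄ = (82 + 60 + 99 + 63 + 80 + 71 + 79)/7 = 76.2857
Deviations from mean: 5.7143, -16.2857, 22.7143, -13.2857, 3.7143, -5.2857, 2.7143
Σ(z_t−z̄)(z_{t+3}−z̄) = (-75.9184) + (-60.4898) + (-120.0612) + (-36.0612) = -292.5306
Denominator Σ(z_t−z̄)² = 1039.4286
r_3 = -292.5306 / 1039.4286 = -0.281

-0.281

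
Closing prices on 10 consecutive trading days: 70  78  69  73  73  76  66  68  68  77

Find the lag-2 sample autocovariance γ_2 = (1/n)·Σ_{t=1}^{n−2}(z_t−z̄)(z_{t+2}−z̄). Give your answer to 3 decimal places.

-0.648

Mean z̄ = (70 + 78 + 69 + 73 + 73 + 76 + 66 + 68 + 68 + 77)/10 = 71.8000
Σ_{t=1}^{8}(z_t−z̄)(z_{t+2}−z̄) = -6.4800
γ_2 = -6.4800 / 10 = -0.648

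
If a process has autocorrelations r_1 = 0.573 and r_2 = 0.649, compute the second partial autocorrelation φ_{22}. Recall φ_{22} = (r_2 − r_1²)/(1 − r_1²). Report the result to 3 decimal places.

φ_{22} = (r_2 − r_1²) / (1 − r_1²)
r_1² = (0.573)² = 0.328329
Numerator = 0.649 − 0.3283 = 0.3207; denominator = 1 − 0.3283 = 0.6717
φ_{22} = 0.3207 / 0.6717 = 0.477

0.477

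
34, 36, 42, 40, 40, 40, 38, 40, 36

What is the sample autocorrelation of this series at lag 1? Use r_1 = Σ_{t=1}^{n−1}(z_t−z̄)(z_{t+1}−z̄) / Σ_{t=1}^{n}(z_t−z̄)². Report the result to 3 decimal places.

0.136

Mean z̄ = (34 + 36 + 42 + 40 + 40 + 40 + 38 + 40 + 36)/9 = 38.4444
Numerator Σ_{t=1}^{8}(z_t−z̄)(z_{t+1}−z̄) = 7.3580
Denominator Σ(z_t−z̄)² = 54.2222
r_1 = 7.3580 / 54.2222 = 0.136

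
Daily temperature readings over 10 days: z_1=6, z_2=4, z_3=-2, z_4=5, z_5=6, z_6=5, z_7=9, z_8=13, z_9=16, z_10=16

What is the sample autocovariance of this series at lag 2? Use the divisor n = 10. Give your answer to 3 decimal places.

8.952

Mean z̄ = (6 + 4 − 2 + 5 + 6 + 5 + 9 + 13 + 16 + 16)/10 = 7.8000
Σ_{t=1}^{8}(z_t−z̄)(z_{t+2}−z̄) = 89.5200
γ_2 = 89.5200 / 10 = 8.952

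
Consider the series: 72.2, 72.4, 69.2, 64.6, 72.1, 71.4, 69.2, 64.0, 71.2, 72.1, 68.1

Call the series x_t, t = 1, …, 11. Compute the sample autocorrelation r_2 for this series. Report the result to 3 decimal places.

Mean x̄ = (72.2 + 72.4 + 69.2 + 64.6 + 72.1 + 71.4 + 69.2 + 64.0 + 71.2 + 72.1 + 68.1)/11 = 69.6818
Numerator Σ_{t=1}^{9}(x_t−x̄)(x_{t+2}−x̄) = -52.7234
Denominator Σ(x_t−x̄)² = 91.7564
r_2 = -52.7234 / 91.7564 = -0.575

-0.575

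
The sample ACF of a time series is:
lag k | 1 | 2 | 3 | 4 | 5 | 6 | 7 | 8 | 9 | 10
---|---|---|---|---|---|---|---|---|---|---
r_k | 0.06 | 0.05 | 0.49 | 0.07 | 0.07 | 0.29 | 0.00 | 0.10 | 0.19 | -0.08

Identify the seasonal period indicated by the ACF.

3

The largest autocorrelation is r_3 = 0.49, with weaker echoes at lags 6 (0.29) and 9 (0.19); the remaining lags stay at or below 0.10.
The dominant spike at lag 3 indicates a seasonal period of 3.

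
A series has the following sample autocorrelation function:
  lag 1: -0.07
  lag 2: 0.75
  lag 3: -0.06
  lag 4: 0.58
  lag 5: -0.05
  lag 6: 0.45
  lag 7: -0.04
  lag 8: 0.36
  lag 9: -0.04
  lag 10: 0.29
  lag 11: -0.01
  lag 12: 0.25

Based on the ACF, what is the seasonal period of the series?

2

The largest autocorrelation is r_2 = 0.75, with weaker echoes at lags 4 (0.58), 6 (0.45), 8 (0.36), 10 (0.29) and 12 (0.25); the remaining lags stay at or below -0.01.
The dominant spike at lag 2 indicates a seasonal period of 2.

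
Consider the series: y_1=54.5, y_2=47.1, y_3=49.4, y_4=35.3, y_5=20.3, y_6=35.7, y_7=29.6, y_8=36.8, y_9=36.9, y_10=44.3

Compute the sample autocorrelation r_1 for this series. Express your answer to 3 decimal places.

Mean ȳ = (54.5 + 47.1 + 49.4 + 35.3 + 20.3 + 35.7 + 29.6 + 36.8 + 36.9 + 44.3)/10 = 38.9900
Numerator Σ_{t=1}^{9}(y_t−ȳ)(y_{t+1}−ȳ) = 347.1909
Denominator Σ(y_t−ȳ)² = 913.9890
r_1 = 347.1909 / 913.9890 = 0.380

0.380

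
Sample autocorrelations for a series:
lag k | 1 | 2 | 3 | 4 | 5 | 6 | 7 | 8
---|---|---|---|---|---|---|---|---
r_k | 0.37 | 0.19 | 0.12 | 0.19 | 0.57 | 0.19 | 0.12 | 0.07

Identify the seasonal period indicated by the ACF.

5

The largest autocorrelation is r_5 = 0.57; the remaining lags stay at or below 0.37. The elevated value at lag 1 (0.37), dropping to 0.19 at lag 2, reflects decaying short-term dependence rather than seasonality.
The dominant spike at lag 5 indicates a seasonal period of 5.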